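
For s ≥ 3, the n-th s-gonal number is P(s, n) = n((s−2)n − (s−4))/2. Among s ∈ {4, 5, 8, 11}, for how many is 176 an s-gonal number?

2

s = 4: P(4, 13) = 169 and P(4, 14) = 196; 176 is not s-gonal.
s = 5: P(5, 11) = 176. ✓
s = 8: P(8, 8) = 176. ✓
s = 11: P(11, 6) = 141 and P(11, 7) = 196; 176 is not s-gonal.
Hits: s ∈ {5, 8} → 2.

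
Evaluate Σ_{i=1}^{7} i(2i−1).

252

Σ i(2i−1) = 2Σi² − Σi over i = 1..7.
Σi = 28 and Σi² = 140.
2·140 − 1·28 = 252.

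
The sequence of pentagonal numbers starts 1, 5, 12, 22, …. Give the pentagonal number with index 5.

35

5·(3·5 − 1)/2 = 5·14/2 = 5·7 = 35.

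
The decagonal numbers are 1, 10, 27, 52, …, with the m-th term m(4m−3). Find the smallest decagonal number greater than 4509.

Solve n(4n−3) > 4509 for integer n.
The largest n with value ≤ 4509 is 33 (since 4257 ≤ 4509 < 4522), so the first above is n = 34, value 4522.

4522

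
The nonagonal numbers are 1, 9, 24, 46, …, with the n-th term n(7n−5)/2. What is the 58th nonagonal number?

11629

58·(7·58 − 5)/2 = 58·401/2 = 11629.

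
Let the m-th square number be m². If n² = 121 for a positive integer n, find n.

We need n² = 121, so n = √121 = 11.
Check: 11² = 121. ✓

11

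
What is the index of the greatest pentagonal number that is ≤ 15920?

103

Solve n(3n−1)/2 ≤ 15920 for integer n.
n = 103 gives 15862 ≤ 15920, while n = 104 gives 16172 > 15920; so the answer is index 103.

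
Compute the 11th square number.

121

The 11th square number is n² with n = 11.
11² = 121.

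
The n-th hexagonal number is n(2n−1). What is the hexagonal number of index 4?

The 4th hexagonal number is n(2n−1) with n = 4.
4·(2·4 − 1) = 4·7 = 28.

28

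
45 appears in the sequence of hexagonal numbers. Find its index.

Set n(2n−1) = 45, giving 2n² − n − 45 = 0.
The discriminant is 1 + 8·45 = 361, and √361 = 19.
So n = (1 + 19) / 4 = 20/4 = 5.

5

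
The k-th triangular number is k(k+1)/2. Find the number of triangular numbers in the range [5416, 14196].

65

The n-th triangular number is n(n+1)/2.
Smallest index with value ≥ 5416: n = 104 (giving 5460).
Largest index with value ≤ 14196: n = 168 (giving 14196).
Indices 104 through 168: 65 terms.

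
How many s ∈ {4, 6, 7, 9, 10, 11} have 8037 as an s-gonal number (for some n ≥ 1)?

s = 4: P(4, 89) = 7921 and P(4, 90) = 8100; 8037 is not s-gonal.
s = 6: P(6, 63) = 7875 and P(6, 64) = 8128; 8037 is not s-gonal.
s = 7: P(7, 57) = 8037. ✓
s = 9: P(9, 48) = 7944 and P(9, 49) = 8281; 8037 is not s-gonal.
s = 10: P(10, 45) = 7965 and P(10, 46) = 8326; 8037 is not s-gonal.
s = 11: P(11, 42) = 7791 and P(11, 43) = 8170; 8037 is not s-gonal.
Hits: s ∈ {7} → 1.

1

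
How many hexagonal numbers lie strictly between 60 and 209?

5

The n-th hexagonal number is n(2n−1).
Smallest index with value > 60: n = 6 (giving 66).
Largest index with value < 209: n = 10 (giving 190).
Indices 6 through 10: 5 terms.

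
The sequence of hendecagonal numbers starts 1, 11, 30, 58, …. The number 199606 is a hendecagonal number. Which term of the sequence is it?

211

Set n(9n−7)/2 = 199606, giving 9n² − 7n − 399212 = 0.
The discriminant is 49 + 72·199606 = 14371681, and √14371681 = 3791.
So n = (7 + 3791) / 18 = 3798/18 = 211.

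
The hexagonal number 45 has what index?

Set n(2n−1) = 45, giving 2n² − n − 45 = 0.
The discriminant is 1 + 8·45 = 361, and √361 = 19.
So n = (1 + 19) / 4 = 20/4 = 5.
Check: 5·(2·5 − 1) = 45. ✓

5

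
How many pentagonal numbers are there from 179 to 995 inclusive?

The n-th pentagonal number is n(3n−1)/2.
Smallest index with value ≥ 179: n = 12 (giving 210).
Largest index with value ≤ 995: n = 25 (giving 925).
Indices 12 through 25: 14 terms.

14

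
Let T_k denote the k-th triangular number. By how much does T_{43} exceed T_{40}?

126

43·44/2 = 946 and 40·41/2 = 820.
Difference: 946 − 820 = 126.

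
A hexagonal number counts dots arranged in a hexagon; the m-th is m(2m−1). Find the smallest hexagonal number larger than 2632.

2701

Solve n(2n−1) > 2632 for integer n.
The largest n with value ≤ 2632 is 36 (since 2556 ≤ 2632 < 2701), so the first above is n = 37, value 2701.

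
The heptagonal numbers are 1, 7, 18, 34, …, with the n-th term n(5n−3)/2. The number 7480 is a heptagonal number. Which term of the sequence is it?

55

Set n(5n−3)/2 = 7480, giving 5n² − 3n − 14960 = 0.
The discriminant is 9 + 40·7480 = 299209, and √299209 = 547.
So n = (3 + 547) / 10 = 550/10 = 55.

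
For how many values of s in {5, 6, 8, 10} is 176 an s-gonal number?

2

s = 5: P(5, 11) = 176. ✓
s = 6: P(6, 9) = 153 and P(6, 10) = 190; 176 is not s-gonal.
s = 8: P(8, 8) = 176. ✓
s = 10: P(10, 7) = 175 and P(10, 8) = 232; 176 is not s-gonal.
Hits: s ∈ {5, 8} → 2.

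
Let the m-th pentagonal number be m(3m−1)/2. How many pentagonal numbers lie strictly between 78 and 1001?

The n-th pentagonal number is n(3n−1)/2.
Smallest index with value > 78: n = 8 (giving 92).
Largest index with value < 1001: n = 25 (giving 925).
Indices 8 through 25: 18 terms.

18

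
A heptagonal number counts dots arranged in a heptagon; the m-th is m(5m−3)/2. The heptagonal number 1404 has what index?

Set n(5n−3)/2 = 1404, giving 5n² − 3n − 2808 = 0.
The discriminant is 9 + 40·1404 = 56169, and √56169 = 237.
So n = (3 + 237) / 10 = 240/10 = 24.
Check: 24·(5·24 − 3)/2 = 1404. ✓

24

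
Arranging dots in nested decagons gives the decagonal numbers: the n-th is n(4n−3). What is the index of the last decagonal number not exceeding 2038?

22

Solve n(4n−3) ≤ 2038 for integer n.
n = 22 gives 1870 ≤ 2038, while n = 23 gives 2047 > 2038; so the answer is index 22.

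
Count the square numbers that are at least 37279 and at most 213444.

269

The n-th square number is n².
Smallest index with value ≥ 37279: n = 194 (giving 37636).
Largest index with value ≤ 213444: n = 462 (giving 213444).
Indices 194 through 462: 269 terms.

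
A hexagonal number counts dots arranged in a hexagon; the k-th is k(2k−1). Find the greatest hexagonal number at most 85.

66

Solve n(2n−1) ≤ 85 for integer n.
n = 6 gives 66 ≤ 85, while n = 7 gives 91 > 85; so the answer is 66.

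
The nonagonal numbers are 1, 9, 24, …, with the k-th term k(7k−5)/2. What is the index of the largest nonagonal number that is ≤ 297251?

Solve n(7n−5)/2 ≤ 297251 for integer n.
n = 291 gives 295656 ≤ 297251, while n = 292 gives 297694 > 297251; so the answer is index 291.

291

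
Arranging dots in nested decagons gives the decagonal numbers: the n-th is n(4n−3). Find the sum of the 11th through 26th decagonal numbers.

22376

Σ i(4i−3) = 4Σi² − 3Σi over i = 11..26.
Σi = 351 − 55 = 296 and Σi² = 6201 − 385 = 5816.
4·5816 − 3·296 = 22376.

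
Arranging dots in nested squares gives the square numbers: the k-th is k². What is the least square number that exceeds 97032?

Solve n² > 97032 for integer n.
The largest n with value ≤ 97032 is 311 (since 96721 ≤ 97032 < 97344), so the first above is n = 312, value 97344.

97344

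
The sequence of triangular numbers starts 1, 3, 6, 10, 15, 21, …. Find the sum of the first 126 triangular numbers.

Σ i(i+1)/2 = (Σi² + Σi) / 2 over i = 1..126.
Σi = 8001 and Σi² = 674751.
(1·674751 + 1·8001) / 2 = 682752/2 = 341376.

341376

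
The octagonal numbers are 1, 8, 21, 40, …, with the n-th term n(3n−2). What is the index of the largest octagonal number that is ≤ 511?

Solve n(3n−2) ≤ 511 for integer n.
n = 13 gives 481 ≤ 511, while n = 14 gives 560 > 511; so the answer is index 13.

13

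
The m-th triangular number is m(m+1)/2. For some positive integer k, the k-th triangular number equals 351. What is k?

Set n(n+1)/2 = 351, giving n² + n − 702 = 0.
The discriminant is 1 + 8·351 = 2809, and √2809 = 53.
So n = (-1 + 53) / 2 = 52/2 = 26.
Check: 26·27/2 = 351. ✓

26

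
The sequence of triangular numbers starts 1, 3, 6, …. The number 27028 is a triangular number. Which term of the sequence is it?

232

Set n(n+1)/2 = 27028, giving n² + n − 54056 = 0.
So n = (-1 + 465) / 2 = 464/2 = 232.
Check: 232·233/2 = 27028. ✓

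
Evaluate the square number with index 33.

33² = 1089.

1089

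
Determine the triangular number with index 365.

66795

The 365th triangular number is n(n+1)/2 with n = 365.
365·366/2 = 133590/2 = 66795.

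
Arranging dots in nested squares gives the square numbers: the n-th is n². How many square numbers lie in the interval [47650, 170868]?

The n-th square number is n².
Smallest index with value ≥ 47650: n = 219 (giving 47961).
Largest index with value ≤ 170868: n = 413 (giving 170569).
Indices 219 through 413: 195 terms.

195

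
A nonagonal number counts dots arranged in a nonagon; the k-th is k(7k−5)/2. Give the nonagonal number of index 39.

5226

The 39th nonagonal number is n(7n−5)/2 with n = 39.
39·(7·39 − 5)/2 = 39·268/2 = 39·134 = 5226.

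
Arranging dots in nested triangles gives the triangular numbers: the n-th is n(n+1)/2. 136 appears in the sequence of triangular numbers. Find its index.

16

Set n(n+1)/2 = 136, giving n² + n − 272 = 0.
The discriminant is 1 + 8·136 = 1089, and √1089 = 33.
So n = (-1 + 33) / 2 = 32/2 = 16.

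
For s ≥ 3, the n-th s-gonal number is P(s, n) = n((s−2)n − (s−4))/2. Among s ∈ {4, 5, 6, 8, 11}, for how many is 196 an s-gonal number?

s = 4: P(4, 14) = 196. ✓
s = 5: P(5, 11) = 176 and P(5, 12) = 210; 196 is not s-gonal.
s = 6: P(6, 10) = 190 and P(6, 11) = 231; 196 is not s-gonal.
s = 8: P(8, 8) = 176 and P(8, 9) = 225; 196 is not s-gonal.
s = 11: P(11, 7) = 196. ✓
Hits: s ∈ {4, 11} → 2.

2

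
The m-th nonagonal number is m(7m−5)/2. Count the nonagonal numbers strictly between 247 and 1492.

13

The n-th nonagonal number is n(7n−5)/2.
Smallest index with value > 247: n = 9 (giving 261).
Largest index with value < 1492: n = 21 (giving 1491).
Indices 9 through 21: 13 terms.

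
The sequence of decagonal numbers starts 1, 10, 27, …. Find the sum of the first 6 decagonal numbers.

301

Σ i(4i−3) = 4Σi² − 3Σi over i = 1..6.
Σi = 21 and Σi² = 91.
4·91 − 3·21 = 301.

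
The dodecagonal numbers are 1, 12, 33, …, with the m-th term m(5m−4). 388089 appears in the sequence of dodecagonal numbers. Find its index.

279

Set n(5n−4) = 388089, giving 5n² − 4n − 388089 = 0.
The discriminant is 16 + 20·388089 = 7761796, and √7761796 = 2786.
So n = (4 + 2786) / 10 = 2790/10 = 279.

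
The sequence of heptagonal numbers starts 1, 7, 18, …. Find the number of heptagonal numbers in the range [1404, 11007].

43

The n-th heptagonal number is n(5n−3)/2.
Smallest index with value ≥ 1404: n = 24 (giving 1404).
Largest index with value ≤ 11007: n = 66 (giving 10791).
Indices 24 through 66: 43 terms.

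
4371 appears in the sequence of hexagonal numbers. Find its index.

47

Set n(2n−1) = 4371, giving 2n² − n − 4371 = 0.
So n = (1 + 187) / 4 = 188/4 = 47.
Check: 47·(2·47 − 1) = 4371. ✓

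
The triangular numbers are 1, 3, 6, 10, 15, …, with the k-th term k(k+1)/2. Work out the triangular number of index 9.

The 9th triangular number is n(n+1)/2 with n = 9.
9·10/2 = 90/2 = 45.

45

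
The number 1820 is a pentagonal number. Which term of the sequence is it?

Set n(3n−1)/2 = 1820, giving 3n² − n − 3640 = 0.
The discriminant is 1 + 24·1820 = 43681, and √43681 = 209.
So n = (1 + 209) / 6 = 210/6 = 35.
Check: 35·(3·35 − 1)/2 = 1820. ✓

35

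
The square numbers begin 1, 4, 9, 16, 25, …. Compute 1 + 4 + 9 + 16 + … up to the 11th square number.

506

Σ_{i=1}^{11} i² = 11·12·23/6 = 506.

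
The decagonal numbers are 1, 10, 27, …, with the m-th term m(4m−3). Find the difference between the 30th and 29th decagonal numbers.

Consecutive decagonal numbers differ by 8n − 7: here 8·30 − 7 = 233.

233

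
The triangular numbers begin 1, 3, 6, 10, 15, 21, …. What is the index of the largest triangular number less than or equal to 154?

Solve n(n+1)/2 ≤ 154 for integer n.
n = 17 gives 153 ≤ 154, while n = 18 gives 171 > 154; so the answer is index 17.

17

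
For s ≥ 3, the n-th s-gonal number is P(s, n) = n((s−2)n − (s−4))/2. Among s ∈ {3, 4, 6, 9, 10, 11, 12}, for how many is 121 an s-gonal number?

1

s = 3: P(3, 15) = 120 and P(3, 16) = 136; 121 is not s-gonal.
s = 4: P(4, 11) = 121. ✓
s = 6: P(6, 8) = 120 and P(6, 9) = 153; 121 is not s-gonal.
s = 9: P(9, 6) = 111 and P(9, 7) = 154; 121 is not s-gonal.
s = 10: P(10, 5) = 85 and P(10, 6) = 126; 121 is not s-gonal.
s = 11: P(11, 5) = 95 and P(11, 6) = 141; 121 is not s-gonal.
s = 12: P(12, 5) = 105 and P(12, 6) = 156; 121 is not s-gonal.
Hits: s ∈ {4} → 1.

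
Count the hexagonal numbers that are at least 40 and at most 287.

The n-th hexagonal number is n(2n−1).
Smallest index with value ≥ 40: n = 5 (giving 45).
Largest index with value ≤ 287: n = 12 (giving 276).
Indices 5 through 12: 8 terms.

8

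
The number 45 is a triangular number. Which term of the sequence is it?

Set n(n+1)/2 = 45, giving n² + n − 90 = 0.
The discriminant is 1 + 8·45 = 361, and √361 = 19.
So n = (-1 + 19) / 2 = 18/2 = 9.

9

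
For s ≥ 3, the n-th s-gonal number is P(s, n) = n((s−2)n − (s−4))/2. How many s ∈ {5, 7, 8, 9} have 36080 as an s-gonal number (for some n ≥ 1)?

1

s = 5: P(5, 155) = 35960 and P(5, 156) = 36426; 36080 is not s-gonal.
s = 7: P(7, 120) = 35820 and P(7, 121) = 36421; 36080 is not s-gonal.
s = 8: P(8, 110) = 36080. ✓
s = 9: P(9, 101) = 35451 and P(9, 102) = 36159; 36080 is not s-gonal.
Hits: s ∈ {8} → 1.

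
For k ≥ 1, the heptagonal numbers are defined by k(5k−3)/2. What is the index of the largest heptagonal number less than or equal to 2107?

Solve n(5n−3)/2 ≤ 2107 for integer n.
n = 29 gives 2059 ≤ 2107, while n = 30 gives 2205 > 2107; so the answer is index 29.

29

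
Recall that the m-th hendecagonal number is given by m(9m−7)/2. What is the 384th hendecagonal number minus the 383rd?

Consecutive hendecagonal numbers differ by 9n − 8: here 9·384 − 8 = 3448.

3448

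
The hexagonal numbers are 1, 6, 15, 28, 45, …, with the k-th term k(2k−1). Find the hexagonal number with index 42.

3486

The 42nd hexagonal number is n(2n−1) with n = 42.
42·(2·42 − 1) = 42·83 = 3486.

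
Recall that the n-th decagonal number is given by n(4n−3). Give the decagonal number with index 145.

145·(4·145 − 3) = 145·577 = 83665.

83665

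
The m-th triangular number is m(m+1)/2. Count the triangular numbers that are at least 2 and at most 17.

4

The n-th triangular number is n(n+1)/2.
Smallest index with value ≥ 2: n = 2 (giving 3).
Largest index with value ≤ 17: n = 5 (giving 15).
Indices 2 through 5: 4 terms.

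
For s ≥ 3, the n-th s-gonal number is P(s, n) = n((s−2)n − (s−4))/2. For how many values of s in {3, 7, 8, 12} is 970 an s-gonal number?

1

s = 3: P(3, 43) = 946 and P(3, 44) = 990; 970 is not s-gonal.
s = 7: P(7, 20) = 970. ✓
s = 8: P(8, 18) = 936 and P(8, 19) = 1045; 970 is not s-gonal.
s = 12: P(12, 14) = 924 and P(12, 15) = 1065; 970 is not s-gonal.
Hits: s ∈ {7} → 1.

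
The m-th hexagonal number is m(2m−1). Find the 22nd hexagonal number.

946

The 22nd hexagonal number is n(2n−1) with n = 22.
22·(2·22 − 1) = 22·43 = 946.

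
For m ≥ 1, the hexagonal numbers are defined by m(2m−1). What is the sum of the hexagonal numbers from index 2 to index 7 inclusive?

251

Σ i(2i−1) = 2Σi² − Σi over i = 2..7.
Σi = 28 − 1 = 27 and Σi² = 140 − 1 = 139.
2·139 − 1·27 = 251.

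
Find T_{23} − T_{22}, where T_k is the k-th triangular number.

23

Consecutive triangular numbers differ by n: T_{23} − T_{22} = 23.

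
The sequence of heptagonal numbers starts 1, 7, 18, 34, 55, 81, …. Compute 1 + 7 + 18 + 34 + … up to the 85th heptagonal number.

Σ i(5i−3)/2 = (5Σi² − 3Σi) / 2 over i = 1..85.
Σi = 3655 and Σi² = 208335.
(5·208335 − 3·3655) / 2 = 1030710/2 = 515355.

515355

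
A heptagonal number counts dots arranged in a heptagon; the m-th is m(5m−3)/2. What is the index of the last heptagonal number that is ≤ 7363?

54

Solve n(5n−3)/2 ≤ 7363 for integer n.
n = 54 gives 7209 ≤ 7363, while n = 55 gives 7480 > 7363; so the answer is index 54.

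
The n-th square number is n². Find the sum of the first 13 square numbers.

819

Σ_{i=1}^{13} i² = 13·14·27/6 = 819.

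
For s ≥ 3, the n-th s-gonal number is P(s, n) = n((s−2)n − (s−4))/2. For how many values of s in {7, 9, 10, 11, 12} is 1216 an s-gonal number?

s = 7: P(7, 22) = 1177 and P(7, 23) = 1288; 1216 is not s-gonal.
s = 9: P(9, 19) = 1216. ✓
s = 10: P(10, 17) = 1105 and P(10, 18) = 1242; 1216 is not s-gonal.
s = 11: P(11, 16) = 1096 and P(11, 17) = 1241; 1216 is not s-gonal.
s = 12: P(12, 16) = 1216. ✓
Hits: s ∈ {9, 12} → 2.

2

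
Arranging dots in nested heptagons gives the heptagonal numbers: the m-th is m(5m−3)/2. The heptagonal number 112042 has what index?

212

Set n(5n−3)/2 = 112042, giving 5n² − 3n − 224084 = 0.
So n = (3 + 2117) / 10 = 2120/10 = 212.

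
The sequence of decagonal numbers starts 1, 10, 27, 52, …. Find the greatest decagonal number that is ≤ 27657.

27307

Solve n(4n−3) ≤ 27657 for integer n.
n = 83 gives 27307 ≤ 27657, while n = 84 gives 27972 > 27657; so the answer is 27307.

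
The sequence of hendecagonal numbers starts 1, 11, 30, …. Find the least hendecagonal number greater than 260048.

260521

Solve n(9n−7)/2 > 260048 for integer n.
The largest n with value ≤ 260048 is 240 (since 258360 ≤ 260048 < 260521), so the first above is n = 241, value 260521.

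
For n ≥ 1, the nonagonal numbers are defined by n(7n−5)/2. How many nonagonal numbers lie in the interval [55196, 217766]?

124

The n-th nonagonal number is n(7n−5)/2.
Smallest index with value ≥ 55196: n = 126 (giving 55251).
Largest index with value ≤ 217766: n = 249 (giving 216381).
Indices 126 through 249: 124 terms.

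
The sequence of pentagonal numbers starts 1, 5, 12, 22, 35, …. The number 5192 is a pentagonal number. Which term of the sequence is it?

59

Set n(3n−1)/2 = 5192, giving 3n² − n − 10384 = 0.
The discriminant is 1 + 24·5192 = 124609, and √124609 = 353.
So n = (1 + 353) / 6 = 354/6 = 59.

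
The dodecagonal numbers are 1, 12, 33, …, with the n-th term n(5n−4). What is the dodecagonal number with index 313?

488593

The 313th dodecagonal number is n(5n−4) with n = 313.
313·(5·313 − 4) = 313·1561 = 488593.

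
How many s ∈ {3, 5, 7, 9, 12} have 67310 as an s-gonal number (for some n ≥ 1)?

s = 3: P(3, 366) = 67161 and P(3, 367) = 67528; 67310 is not s-gonal.
s = 5: P(5, 212) = 67310. ✓
s = 7: P(7, 164) = 66994 and P(7, 165) = 67815; 67310 is not s-gonal.
s = 9: P(9, 139) = 67276 and P(9, 140) = 68250; 67310 is not s-gonal.
s = 12: P(12, 116) = 66816 and P(12, 117) = 67977; 67310 is not s-gonal.
Hits: s ∈ {5} → 1.

1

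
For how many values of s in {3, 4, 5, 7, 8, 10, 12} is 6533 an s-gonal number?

s = 3: P(3, 113) = 6441 and P(3, 114) = 6555; 6533 is not s-gonal.
s = 4: P(4, 80) = 6400 and P(4, 81) = 6561; 6533 is not s-gonal.
s = 5: P(5, 66) = 6501 and P(5, 67) = 6700; 6533 is not s-gonal.
s = 7: P(7, 51) = 6426 and P(7, 52) = 6682; 6533 is not s-gonal.
s = 8: P(8, 47) = 6533. ✓
s = 10: P(10, 40) = 6280 and P(10, 41) = 6601; 6533 is not s-gonal.
s = 12: P(12, 36) = 6336 and P(12, 37) = 6697; 6533 is not s-gonal.
Hits: s ∈ {8} → 1.

1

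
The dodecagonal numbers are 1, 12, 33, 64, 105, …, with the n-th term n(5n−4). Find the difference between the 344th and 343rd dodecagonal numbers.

Consecutive dodecagonal numbers differ by 10n − 9: here 10·344 − 9 = 3431.

3431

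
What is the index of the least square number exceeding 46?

7

Solve n² > 46 for integer n.
The largest n with value ≤ 46 is 6 (since 36 ≤ 46 < 49), so the first above is n = 7, value 49.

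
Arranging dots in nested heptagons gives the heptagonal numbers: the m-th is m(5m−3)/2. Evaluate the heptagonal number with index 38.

The 38th heptagonal number is n(5n−3)/2 with n = 38.
38·(5·38 − 3)/2 = 38·187/2 = 3553.

3553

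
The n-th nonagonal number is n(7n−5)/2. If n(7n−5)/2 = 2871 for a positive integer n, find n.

Set n(7n−5)/2 = 2871, giving 7n² − 5n − 5742 = 0.
The discriminant is 25 + 56·2871 = 160801, and √160801 = 401.
So n = (5 + 401) / 14 = 406/14 = 29.

29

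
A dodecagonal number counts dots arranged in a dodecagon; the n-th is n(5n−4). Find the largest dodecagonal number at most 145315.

143820

Solve n(5n−4) ≤ 145315 for integer n.
n = 170 gives 143820 ≤ 145315, while n = 171 gives 145521 > 145315; so the answer is 143820.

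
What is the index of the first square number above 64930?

255

Solve n² > 64930 for integer n.
The largest n with value ≤ 64930 is 254 (since 64516 ≤ 64930 < 65025), so the first above is n = 255, value 65025.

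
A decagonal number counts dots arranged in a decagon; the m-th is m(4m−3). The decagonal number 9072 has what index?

48

Set n(4n−3) = 9072, giving 4n² − 3n − 9072 = 0.
So n = (3 + 381) / 8 = 384/8 = 48.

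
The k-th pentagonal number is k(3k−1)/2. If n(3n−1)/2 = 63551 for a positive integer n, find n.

206

Set n(3n−1)/2 = 63551, giving 3n² − n − 127102 = 0.
So n = (1 + 1235) / 6 = 1236/6 = 206.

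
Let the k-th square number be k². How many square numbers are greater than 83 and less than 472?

12

The n-th square number is n².
Smallest index with value > 83: n = 10 (giving 100).
Largest index with value < 472: n = 21 (giving 441).
Indices 10 through 21: 12 terms.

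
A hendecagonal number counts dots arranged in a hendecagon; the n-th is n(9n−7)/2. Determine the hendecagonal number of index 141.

88971

The 141st hendecagonal number is n(9n−7)/2 with n = 141.
141·(9·141 − 7)/2 = 141·1262/2 = 141·631 = 88971.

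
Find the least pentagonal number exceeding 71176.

Solve n(3n−1)/2 > 71176 for integer n.
The largest n with value ≤ 71176 is 217 (since 70525 ≤ 71176 < 71177), so the first above is n = 218, value 71177.

71177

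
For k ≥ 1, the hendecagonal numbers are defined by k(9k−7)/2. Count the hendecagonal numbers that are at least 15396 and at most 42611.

39

The n-th hendecagonal number is n(9n−7)/2.
Smallest index with value ≥ 15396: n = 59 (giving 15458).
Largest index with value ≤ 42611: n = 97 (giving 42001).
Indices 59 through 97: 39 terms.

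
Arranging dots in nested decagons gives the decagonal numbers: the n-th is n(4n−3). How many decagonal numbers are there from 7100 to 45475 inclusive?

65

The n-th decagonal number is n(4n−3).
Smallest index with value ≥ 7100: n = 43 (giving 7267).
Largest index with value ≤ 45475: n = 107 (giving 45475).
Indices 43 through 107: 65 terms.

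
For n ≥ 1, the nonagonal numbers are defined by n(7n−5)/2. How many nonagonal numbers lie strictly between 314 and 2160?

16

The n-th nonagonal number is n(7n−5)/2.
Smallest index with value > 314: n = 10 (giving 325).
Largest index with value < 2160: n = 25 (giving 2125).
Indices 10 through 25: 16 terms.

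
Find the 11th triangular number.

66

The 11th triangular number is n(n+1)/2 with n = 11.
11·12/2 = 132/2 = 66.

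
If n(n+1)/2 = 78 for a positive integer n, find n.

12

Set n(n+1)/2 = 78, giving n² + n − 156 = 0.
The discriminant is 1 + 8·78 = 625, and √625 = 25.
So n = (-1 + 25) / 2 = 24/2 = 12.
Check: 12·13/2 = 78. ✓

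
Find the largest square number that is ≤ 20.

Solve n² ≤ 20 for integer n.
n = 4 gives 16 ≤ 20, while n = 5 gives 25 > 20; so the answer is 16.

16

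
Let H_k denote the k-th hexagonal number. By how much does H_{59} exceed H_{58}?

Consecutive hexagonal numbers differ by 4n − 3: here 4·59 − 3 = 233.

233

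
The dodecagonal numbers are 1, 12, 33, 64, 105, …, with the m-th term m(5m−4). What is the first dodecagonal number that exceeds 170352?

Solve n(5n−4) > 170352 for integer n.
The largest n with value ≤ 170352 is 184 (since 168544 ≤ 170352 < 170385), so the first above is n = 185, value 170385.

170385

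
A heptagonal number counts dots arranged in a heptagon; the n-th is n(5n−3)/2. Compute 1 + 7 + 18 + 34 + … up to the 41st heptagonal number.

58261

Σ i(5i−3)/2 = (5Σi² − 3Σi) / 2 over i = 1..41.
Σi = 861 and Σi² = 23821.
(5·23821 − 3·861) / 2 = 116522/2 = 58261.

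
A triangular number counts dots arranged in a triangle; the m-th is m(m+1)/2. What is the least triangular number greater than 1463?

Solve n(n+1)/2 > 1463 for integer n.
The largest n with value ≤ 1463 is 53 (since 1431 ≤ 1463 < 1485), so the first above is n = 54, value 1485.

1485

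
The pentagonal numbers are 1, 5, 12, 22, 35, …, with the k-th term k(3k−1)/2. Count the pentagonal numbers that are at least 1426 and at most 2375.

The n-th pentagonal number is n(3n−1)/2.
Smallest index with value ≥ 1426: n = 31 (giving 1426).
Largest index with value ≤ 2375: n = 39 (giving 2262).
Indices 31 through 39: 9 terms.

9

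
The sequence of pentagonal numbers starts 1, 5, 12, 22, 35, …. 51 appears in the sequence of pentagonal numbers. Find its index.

Set n(3n−1)/2 = 51, giving 3n² − n − 102 = 0.
The discriminant is 1 + 24·51 = 1225, and √1225 = 35.
So n = (1 + 35) / 6 = 36/6 = 6.
Check: 6·(3·6 − 1)/2 = 51. ✓

6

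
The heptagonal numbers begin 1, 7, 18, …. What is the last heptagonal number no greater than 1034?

970

Solve n(5n−3)/2 ≤ 1034 for integer n.
n = 20 gives 970 ≤ 1034, while n = 21 gives 1071 > 1034; so the answer is 970.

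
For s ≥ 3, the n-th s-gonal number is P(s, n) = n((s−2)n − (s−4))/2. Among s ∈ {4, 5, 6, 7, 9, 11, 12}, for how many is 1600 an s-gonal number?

1

s = 4: P(4, 40) = 1600. ✓
s = 5: P(5, 32) = 1520 and P(5, 33) = 1617; 1600 is not s-gonal.
s = 6: P(6, 28) = 1540 and P(6, 29) = 1653; 1600 is not s-gonal.
s = 7: P(7, 25) = 1525 and P(7, 26) = 1651; 1600 is not s-gonal.
s = 9: P(9, 21) = 1491 and P(9, 22) = 1639; 1600 is not s-gonal.
s = 11: P(11, 19) = 1558 and P(11, 20) = 1730; 1600 is not s-gonal.
s = 12: P(12, 18) = 1548 and P(12, 19) = 1729; 1600 is not s-gonal.
Hits: s ∈ {4} → 1.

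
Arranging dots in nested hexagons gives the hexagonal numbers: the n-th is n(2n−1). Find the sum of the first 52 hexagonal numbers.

Σ i(2i−1) = 2Σi² − Σi over i = 1..52.
Σi = 1378 and Σi² = 48230.
2·48230 − 1·1378 = 95082.

95082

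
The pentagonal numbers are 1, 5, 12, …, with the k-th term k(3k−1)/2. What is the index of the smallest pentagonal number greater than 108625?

270

Solve n(3n−1)/2 > 108625 for integer n.
The largest n with value ≤ 108625 is 269 (since 108407 ≤ 108625 < 109215), so the first above is n = 270, value 109215.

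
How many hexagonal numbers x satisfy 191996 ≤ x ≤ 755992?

305

The n-th hexagonal number is n(2n−1).
Smallest index with value ≥ 191996: n = 311 (giving 193131).
Largest index with value ≤ 755992: n = 615 (giving 755835).
Indices 311 through 615: 305 terms.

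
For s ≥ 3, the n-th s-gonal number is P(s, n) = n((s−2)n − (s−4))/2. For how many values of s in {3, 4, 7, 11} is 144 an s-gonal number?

1

s = 3: P(3, 16) = 136 and P(3, 17) = 153; 144 is not s-gonal.
s = 4: P(4, 12) = 144. ✓
s = 7: P(7, 7) = 112 and P(7, 8) = 148; 144 is not s-gonal.
s = 11: P(11, 6) = 141 and P(11, 7) = 196; 144 is not s-gonal.
Hits: s ∈ {4} → 1.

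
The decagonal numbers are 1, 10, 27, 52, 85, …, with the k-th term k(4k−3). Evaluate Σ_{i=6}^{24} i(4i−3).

18525

Σ i(4i−3) = 4Σi² − 3Σi over i = 6..24.
Σi = 300 − 15 = 285 and Σi² = 4900 − 55 = 4845.
4·4845 − 3·285 = 18525.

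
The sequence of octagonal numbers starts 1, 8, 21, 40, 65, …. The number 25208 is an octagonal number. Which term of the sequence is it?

92

Set n(3n−2) = 25208, giving 3n² − 2n − 25208 = 0.
So n = (2 + 550) / 6 = 552/6 = 92.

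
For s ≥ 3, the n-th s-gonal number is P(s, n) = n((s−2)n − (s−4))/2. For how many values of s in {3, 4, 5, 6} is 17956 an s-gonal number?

s = 3: P(3, 189) = 17955 and P(3, 190) = 18145; 17956 is not s-gonal.
s = 4: P(4, 134) = 17956. ✓
s = 5: P(5, 109) = 17767 and P(5, 110) = 18095; 17956 is not s-gonal.
s = 6: P(6, 95) = 17955 and P(6, 96) = 18336; 17956 is not s-gonal.
Hits: s ∈ {4} → 1.

1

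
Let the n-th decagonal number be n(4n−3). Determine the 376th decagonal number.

The 376th decagonal number is n(4n−3) with n = 376.
376·(4·376 − 3) = 376·1501 = 564376.

564376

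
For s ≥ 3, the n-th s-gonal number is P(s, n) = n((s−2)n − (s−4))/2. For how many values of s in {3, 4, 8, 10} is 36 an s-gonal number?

s = 3: P(3, 8) = 36. ✓
s = 4: P(4, 6) = 36. ✓
s = 8: P(8, 3) = 21 and P(8, 4) = 40; 36 is not s-gonal.
s = 10: P(10, 3) = 27 and P(10, 4) = 52; 36 is not s-gonal.
Hits: s ∈ {3, 4} → 2.

2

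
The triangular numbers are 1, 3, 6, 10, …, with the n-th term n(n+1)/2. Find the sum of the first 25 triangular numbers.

2925

Σ i(i+1)/2 = (Σi² + Σi) / 2 over i = 1..25.
Σi = 325 and Σi² = 5525.
(1·5525 + 1·325) / 2 = 5850/2 = 2925.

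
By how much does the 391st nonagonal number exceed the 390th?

Consecutive nonagonal numbers differ by 7n − 6: here 7·391 − 6 = 2731.

2731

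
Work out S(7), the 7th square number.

49

The 7th square number is n² with n = 7.
7² = 49.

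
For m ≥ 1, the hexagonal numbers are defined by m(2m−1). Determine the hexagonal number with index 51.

The 51st hexagonal number is n(2n−1) with n = 51.
51·(2·51 − 1) = 51·101 = 5151.

5151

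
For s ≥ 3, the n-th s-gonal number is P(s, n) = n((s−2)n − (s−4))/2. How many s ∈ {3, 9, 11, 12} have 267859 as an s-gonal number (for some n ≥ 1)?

s = 3: P(3, 731) = 267546 and P(3, 732) = 268278; 267859 is not s-gonal.
s = 9: P(9, 277) = 267859. ✓
s = 11: P(11, 244) = 267058 and P(11, 245) = 269255; 267859 is not s-gonal.
s = 12: P(12, 231) = 265881 and P(12, 232) = 268192; 267859 is not s-gonal.
Hits: s ∈ {9} → 1.

1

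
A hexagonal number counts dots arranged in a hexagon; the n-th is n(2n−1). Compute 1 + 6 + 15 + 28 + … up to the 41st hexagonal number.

46781

Σ i(2i−1) = 2Σi² − Σi over i = 1..41.
Σi = 861 and Σi² = 23821.
2·23821 − 1·861 = 46781.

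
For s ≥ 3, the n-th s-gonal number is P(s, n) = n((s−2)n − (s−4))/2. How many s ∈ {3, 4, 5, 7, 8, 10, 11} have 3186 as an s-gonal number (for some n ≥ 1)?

2

s = 3: P(3, 79) = 3160 and P(3, 80) = 3240; 3186 is not s-gonal.
s = 4: P(4, 56) = 3136 and P(4, 57) = 3249; 3186 is not s-gonal.
s = 5: P(5, 46) = 3151 and P(5, 47) = 3290; 3186 is not s-gonal.
s = 7: P(7, 36) = 3186. ✓
s = 8: P(8, 32) = 3008 and P(8, 33) = 3201; 3186 is not s-gonal.
s = 10: P(10, 28) = 3052 and P(10, 29) = 3277; 3186 is not s-gonal.
s = 11: P(11, 27) = 3186. ✓
Hits: s ∈ {7, 11} → 2.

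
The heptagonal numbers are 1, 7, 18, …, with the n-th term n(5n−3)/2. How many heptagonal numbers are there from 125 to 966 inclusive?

The n-th heptagonal number is n(5n−3)/2.
Smallest index with value ≥ 125: n = 8 (giving 148).
Largest index with value ≤ 966: n = 19 (giving 874).
Indices 8 through 19: 12 terms.

12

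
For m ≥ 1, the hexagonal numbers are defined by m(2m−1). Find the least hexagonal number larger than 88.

Solve n(2n−1) > 88 for integer n.
The largest n with value ≤ 88 is 6 (since 66 ≤ 88 < 91), so the first above is n = 7, value 91.

91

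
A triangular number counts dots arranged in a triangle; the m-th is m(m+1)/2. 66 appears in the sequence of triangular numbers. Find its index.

11

Set n(n+1)/2 = 66, giving n² + n − 132 = 0.
The discriminant is 1 + 8·66 = 529, and √529 = 23.
So n = (-1 + 23) / 2 = 22/2 = 11.
Check: 11·12/2 = 66. ✓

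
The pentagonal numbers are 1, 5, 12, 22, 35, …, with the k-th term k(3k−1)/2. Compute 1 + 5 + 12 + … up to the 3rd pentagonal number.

Σ i(3i−1)/2 = (3Σi² − Σi) / 2 over i = 1..3.
Σi = 6 and Σi² = 14.
(3·14 − 1·6) / 2 = 36/2 = 18.

18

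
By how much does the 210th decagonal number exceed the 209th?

Consecutive decagonal numbers differ by 8n − 7: here 8·210 − 7 = 1673.

1673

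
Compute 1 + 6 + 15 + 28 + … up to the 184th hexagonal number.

4169900

Σ i(2i−1) = 2Σi² − Σi over i = 1..184.
Σi = 17020 and Σi² = 2093460.
2·2093460 − 1·17020 = 4169900.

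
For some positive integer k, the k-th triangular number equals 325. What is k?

25

Set n(n+1)/2 = 325, giving n² + n − 650 = 0.
The discriminant is 1 + 8·325 = 2601, and √2601 = 51.
So n = (-1 + 51) / 2 = 50/2 = 25.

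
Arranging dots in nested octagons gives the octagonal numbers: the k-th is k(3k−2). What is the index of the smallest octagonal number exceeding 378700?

Solve n(3n−2) > 378700 for integer n.
The largest n with value ≤ 378700 is 355 (since 377365 ≤ 378700 < 379496), so the first above is n = 356, value 379496.

356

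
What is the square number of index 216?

46656

The 216th square number is n² with n = 216.
216² = 46656.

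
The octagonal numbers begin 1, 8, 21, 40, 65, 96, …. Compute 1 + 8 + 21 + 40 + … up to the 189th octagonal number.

Σ i(3i−2) = 3Σi² − 2Σi over i = 1..189.
Σi = 17955 and Σi² = 2268315.
3·2268315 − 2·17955 = 6769035.

6769035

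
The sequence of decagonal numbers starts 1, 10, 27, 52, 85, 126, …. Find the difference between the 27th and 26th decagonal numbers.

Consecutive decagonal numbers differ by 8n − 7: here 8·27 − 7 = 209.

209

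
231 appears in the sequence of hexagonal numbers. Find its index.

11

Set n(2n−1) = 231, giving 2n² − n − 231 = 0.
The discriminant is 1 + 8·231 = 1849, and √1849 = 43.
So n = (1 + 43) / 4 = 44/4 = 11.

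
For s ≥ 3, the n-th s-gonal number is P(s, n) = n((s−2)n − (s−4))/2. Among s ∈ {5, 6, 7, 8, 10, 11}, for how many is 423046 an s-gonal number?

1

s = 5: P(5, 531) = 422676 and P(5, 532) = 424270; 423046 is not s-gonal.
s = 6: P(6, 460) = 422740 and P(6, 461) = 424581; 423046 is not s-gonal.
s = 7: P(7, 411) = 421686 and P(7, 412) = 423742; 423046 is not s-gonal.
s = 8: P(8, 375) = 421125 and P(8, 376) = 423376; 423046 is not s-gonal.
s = 10: P(10, 325) = 421525 and P(10, 326) = 424126; 423046 is not s-gonal.
s = 11: P(11, 307) = 423046. ✓
Hits: s ∈ {11} → 1.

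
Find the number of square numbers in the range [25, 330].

The n-th square number is n².
Smallest index with value ≥ 25: n = 5 (giving 25).
Largest index with value ≤ 330: n = 18 (giving 324).
Indices 5 through 18: 14 terms.

14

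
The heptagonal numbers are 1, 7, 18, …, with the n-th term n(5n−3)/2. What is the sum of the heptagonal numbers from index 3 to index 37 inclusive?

42875

Σ i(5i−3)/2 = (5Σi² − 3Σi) / 2 over i = 3..37.
Σi = 703 − 3 = 700 and Σi² = 17575 − 5 = 17570.
(5·17570 − 3·700) / 2 = 85750/2 = 42875.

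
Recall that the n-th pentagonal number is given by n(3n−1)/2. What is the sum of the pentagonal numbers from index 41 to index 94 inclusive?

386910

Σ i(3i−1)/2 = (3Σi² − Σi) / 2 over i = 41..94.
Σi = 4465 − 820 = 3645 and Σi² = 281295 − 22140 = 259155.
(3·259155 − 1·3645) / 2 = 773820/2 = 386910.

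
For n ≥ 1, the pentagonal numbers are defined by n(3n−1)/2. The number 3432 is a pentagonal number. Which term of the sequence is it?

48

Set n(3n−1)/2 = 3432, giving 3n² − n − 6864 = 0.
So n = (1 + 287) / 6 = 288/6 = 48.
Check: 48·(3·48 − 1)/2 = 3432. ✓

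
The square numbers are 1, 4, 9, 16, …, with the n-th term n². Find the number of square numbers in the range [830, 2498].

The n-th square number is n².
Smallest index with value ≥ 830: n = 29 (giving 841).
Largest index with value ≤ 2498: n = 49 (giving 2401).
Indices 29 through 49: 21 terms.

21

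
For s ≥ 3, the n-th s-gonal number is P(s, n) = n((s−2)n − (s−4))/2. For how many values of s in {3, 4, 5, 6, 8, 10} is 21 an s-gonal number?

s = 3: P(3, 6) = 21. ✓
s = 4: P(4, 4) = 16 and P(4, 5) = 25; 21 is not s-gonal.
s = 5: P(5, 3) = 12 and P(5, 4) = 22; 21 is not s-gonal.
s = 6: P(6, 3) = 15 and P(6, 4) = 28; 21 is not s-gonal.
s = 8: P(8, 3) = 21. ✓
s = 10: P(10, 2) = 10 and P(10, 3) = 27; 21 is not s-gonal.
Hits: s ∈ {3, 8} → 2.

2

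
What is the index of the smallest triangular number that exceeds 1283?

51

Solve n(n+1)/2 > 1283 for integer n.
The largest n with value ≤ 1283 is 50 (since 1275 ≤ 1283 < 1326), so the first above is n = 51, value 1326.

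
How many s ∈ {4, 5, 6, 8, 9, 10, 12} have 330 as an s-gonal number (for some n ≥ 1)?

1

s = 4: P(4, 18) = 324 and P(4, 19) = 361; 330 is not s-gonal.
s = 5: P(5, 15) = 330. ✓
s = 6: P(6, 13) = 325 and P(6, 14) = 378; 330 is not s-gonal.
s = 8: P(8, 10) = 280 and P(8, 11) = 341; 330 is not s-gonal.
s = 9: P(9, 10) = 325 and P(9, 11) = 396; 330 is not s-gonal.
s = 10: P(10, 9) = 297 and P(10, 10) = 370; 330 is not s-gonal.
s = 12: P(12, 8) = 288 and P(12, 9) = 369; 330 is not s-gonal.
Hits: s ∈ {5} → 1.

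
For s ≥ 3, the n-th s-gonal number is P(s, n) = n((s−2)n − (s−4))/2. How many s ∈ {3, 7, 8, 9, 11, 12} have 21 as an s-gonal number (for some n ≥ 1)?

s = 3: P(3, 6) = 21. ✓
s = 7: P(7, 3) = 18 and P(7, 4) = 34; 21 is not s-gonal.
s = 8: P(8, 3) = 21. ✓
s = 9: P(9, 2) = 9 and P(9, 3) = 24; 21 is not s-gonal.
s = 11: P(11, 2) = 11 and P(11, 3) = 30; 21 is not s-gonal.
s = 12: P(12, 2) = 12 and P(12, 3) = 33; 21 is not s-gonal.
Hits: s ∈ {3, 8} → 2.

2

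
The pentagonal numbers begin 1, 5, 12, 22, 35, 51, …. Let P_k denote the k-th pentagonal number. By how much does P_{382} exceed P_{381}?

Consecutive pentagonal numbers differ by 3n − 2: here 3·382 − 2 = 1144.

1144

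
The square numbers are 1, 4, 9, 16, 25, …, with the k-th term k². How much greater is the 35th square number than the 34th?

n² − (n−1)² = 2n − 1, so 35² − 34² = 2·35 − 1 = 69.

69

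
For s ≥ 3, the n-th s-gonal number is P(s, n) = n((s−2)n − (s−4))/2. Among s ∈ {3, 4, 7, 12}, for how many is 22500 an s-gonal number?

1

s = 3: P(3, 211) = 22366 and P(3, 212) = 22578; 22500 is not s-gonal.
s = 4: P(4, 150) = 22500. ✓
s = 7: P(7, 95) = 22420 and P(7, 96) = 22896; 22500 is not s-gonal.
s = 12: P(12, 67) = 22177 and P(12, 68) = 22848; 22500 is not s-gonal.
Hits: s ∈ {4} → 1.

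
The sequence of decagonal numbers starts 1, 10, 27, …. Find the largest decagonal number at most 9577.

Solve n(4n−3) ≤ 9577 for integer n.
n = 49 gives 9457 ≤ 9577, while n = 50 gives 9850 > 9577; so the answer is 9457.

9457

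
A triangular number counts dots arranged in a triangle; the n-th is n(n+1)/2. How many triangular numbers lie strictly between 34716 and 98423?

The n-th triangular number is n(n+1)/2.
Smallest index with value > 34716: n = 264 (giving 34980).
Largest index with value < 98423: n = 443 (giving 98346).
Indices 264 through 443: 180 terms.

180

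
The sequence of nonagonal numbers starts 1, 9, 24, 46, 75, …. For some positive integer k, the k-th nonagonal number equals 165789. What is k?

Set n(7n−5)/2 = 165789, giving 7n² − 5n − 331578 = 0.
The discriminant is 25 + 56·165789 = 9284209, and √9284209 = 3047.
So n = (5 + 3047) / 14 = 3052/14 = 218.

218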